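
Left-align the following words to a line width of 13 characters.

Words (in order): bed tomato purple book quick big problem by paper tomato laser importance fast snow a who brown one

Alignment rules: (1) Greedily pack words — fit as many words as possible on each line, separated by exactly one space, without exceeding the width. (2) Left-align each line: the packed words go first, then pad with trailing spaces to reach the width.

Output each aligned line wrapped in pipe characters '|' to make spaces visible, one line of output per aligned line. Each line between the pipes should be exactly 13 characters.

Line 1: ['bed', 'tomato'] (min_width=10, slack=3)
Line 2: ['purple', 'book'] (min_width=11, slack=2)
Line 3: ['quick', 'big'] (min_width=9, slack=4)
Line 4: ['problem', 'by'] (min_width=10, slack=3)
Line 5: ['paper', 'tomato'] (min_width=12, slack=1)
Line 6: ['laser'] (min_width=5, slack=8)
Line 7: ['importance'] (min_width=10, slack=3)
Line 8: ['fast', 'snow', 'a'] (min_width=11, slack=2)
Line 9: ['who', 'brown', 'one'] (min_width=13, slack=0)

Answer: |bed tomato   |
|purple book  |
|quick big    |
|problem by   |
|paper tomato |
|laser        |
|importance   |
|fast snow a  |
|who brown one|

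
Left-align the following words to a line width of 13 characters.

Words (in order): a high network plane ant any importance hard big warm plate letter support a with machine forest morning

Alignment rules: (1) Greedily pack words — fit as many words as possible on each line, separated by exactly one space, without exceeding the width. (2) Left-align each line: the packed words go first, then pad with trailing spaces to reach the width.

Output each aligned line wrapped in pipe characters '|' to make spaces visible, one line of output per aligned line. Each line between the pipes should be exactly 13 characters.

Line 1: ['a', 'high'] (min_width=6, slack=7)
Line 2: ['network', 'plane'] (min_width=13, slack=0)
Line 3: ['ant', 'any'] (min_width=7, slack=6)
Line 4: ['importance'] (min_width=10, slack=3)
Line 5: ['hard', 'big', 'warm'] (min_width=13, slack=0)
Line 6: ['plate', 'letter'] (min_width=12, slack=1)
Line 7: ['support', 'a'] (min_width=9, slack=4)
Line 8: ['with', 'machine'] (min_width=12, slack=1)
Line 9: ['forest'] (min_width=6, slack=7)
Line 10: ['morning'] (min_width=7, slack=6)

Answer: |a high       |
|network plane|
|ant any      |
|importance   |
|hard big warm|
|plate letter |
|support a    |
|with machine |
|forest       |
|morning      |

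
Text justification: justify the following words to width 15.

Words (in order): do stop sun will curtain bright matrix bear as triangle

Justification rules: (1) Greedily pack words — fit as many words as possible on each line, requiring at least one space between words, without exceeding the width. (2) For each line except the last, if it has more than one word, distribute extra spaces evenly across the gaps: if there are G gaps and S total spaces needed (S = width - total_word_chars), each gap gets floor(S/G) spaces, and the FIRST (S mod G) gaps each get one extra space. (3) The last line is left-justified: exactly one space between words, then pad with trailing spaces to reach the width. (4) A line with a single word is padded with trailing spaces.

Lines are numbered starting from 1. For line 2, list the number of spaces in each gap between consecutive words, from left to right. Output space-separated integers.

Line 1: ['do', 'stop', 'sun'] (min_width=11, slack=4)
Line 2: ['will', 'curtain'] (min_width=12, slack=3)
Line 3: ['bright', 'matrix'] (min_width=13, slack=2)
Line 4: ['bear', 'as'] (min_width=7, slack=8)
Line 5: ['triangle'] (min_width=8, slack=7)

Answer: 4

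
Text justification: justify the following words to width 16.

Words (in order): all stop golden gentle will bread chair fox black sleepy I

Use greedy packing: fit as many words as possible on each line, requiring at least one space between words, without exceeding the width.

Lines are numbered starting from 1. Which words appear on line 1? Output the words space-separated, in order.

Answer: all stop golden

Derivation:
Line 1: ['all', 'stop', 'golden'] (min_width=15, slack=1)
Line 2: ['gentle', 'will'] (min_width=11, slack=5)
Line 3: ['bread', 'chair', 'fox'] (min_width=15, slack=1)
Line 4: ['black', 'sleepy', 'I'] (min_width=14, slack=2)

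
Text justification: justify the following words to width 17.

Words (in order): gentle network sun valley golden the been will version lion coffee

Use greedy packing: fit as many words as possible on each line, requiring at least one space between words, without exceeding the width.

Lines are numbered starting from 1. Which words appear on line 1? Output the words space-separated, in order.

Answer: gentle network

Derivation:
Line 1: ['gentle', 'network'] (min_width=14, slack=3)
Line 2: ['sun', 'valley', 'golden'] (min_width=17, slack=0)
Line 3: ['the', 'been', 'will'] (min_width=13, slack=4)
Line 4: ['version', 'lion'] (min_width=12, slack=5)
Line 5: ['coffee'] (min_width=6, slack=11)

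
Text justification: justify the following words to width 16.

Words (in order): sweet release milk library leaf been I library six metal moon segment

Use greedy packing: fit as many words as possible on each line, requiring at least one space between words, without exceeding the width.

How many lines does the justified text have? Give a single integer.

Answer: 6

Derivation:
Line 1: ['sweet', 'release'] (min_width=13, slack=3)
Line 2: ['milk', 'library'] (min_width=12, slack=4)
Line 3: ['leaf', 'been', 'I'] (min_width=11, slack=5)
Line 4: ['library', 'six'] (min_width=11, slack=5)
Line 5: ['metal', 'moon'] (min_width=10, slack=6)
Line 6: ['segment'] (min_width=7, slack=9)
Total lines: 6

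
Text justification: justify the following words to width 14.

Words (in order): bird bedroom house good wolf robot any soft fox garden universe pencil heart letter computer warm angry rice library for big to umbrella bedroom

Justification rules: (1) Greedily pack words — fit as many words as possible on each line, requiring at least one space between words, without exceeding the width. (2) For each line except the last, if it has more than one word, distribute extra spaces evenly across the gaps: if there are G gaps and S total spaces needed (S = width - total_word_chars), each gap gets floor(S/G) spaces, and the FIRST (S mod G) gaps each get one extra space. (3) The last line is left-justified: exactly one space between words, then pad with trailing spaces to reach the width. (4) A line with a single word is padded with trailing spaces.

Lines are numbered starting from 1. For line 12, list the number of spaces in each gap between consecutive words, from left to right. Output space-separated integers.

Answer: 9

Derivation:
Line 1: ['bird', 'bedroom'] (min_width=12, slack=2)
Line 2: ['house', 'good'] (min_width=10, slack=4)
Line 3: ['wolf', 'robot', 'any'] (min_width=14, slack=0)
Line 4: ['soft', 'fox'] (min_width=8, slack=6)
Line 5: ['garden'] (min_width=6, slack=8)
Line 6: ['universe'] (min_width=8, slack=6)
Line 7: ['pencil', 'heart'] (min_width=12, slack=2)
Line 8: ['letter'] (min_width=6, slack=8)
Line 9: ['computer', 'warm'] (min_width=13, slack=1)
Line 10: ['angry', 'rice'] (min_width=10, slack=4)
Line 11: ['library', 'for'] (min_width=11, slack=3)
Line 12: ['big', 'to'] (min_width=6, slack=8)
Line 13: ['umbrella'] (min_width=8, slack=6)
Line 14: ['bedroom'] (min_width=7, slack=7)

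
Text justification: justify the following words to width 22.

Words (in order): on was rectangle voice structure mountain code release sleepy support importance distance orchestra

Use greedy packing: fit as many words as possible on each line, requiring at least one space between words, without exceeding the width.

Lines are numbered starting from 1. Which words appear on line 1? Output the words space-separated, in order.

Answer: on was rectangle voice

Derivation:
Line 1: ['on', 'was', 'rectangle', 'voice'] (min_width=22, slack=0)
Line 2: ['structure', 'mountain'] (min_width=18, slack=4)
Line 3: ['code', 'release', 'sleepy'] (min_width=19, slack=3)
Line 4: ['support', 'importance'] (min_width=18, slack=4)
Line 5: ['distance', 'orchestra'] (min_width=18, slack=4)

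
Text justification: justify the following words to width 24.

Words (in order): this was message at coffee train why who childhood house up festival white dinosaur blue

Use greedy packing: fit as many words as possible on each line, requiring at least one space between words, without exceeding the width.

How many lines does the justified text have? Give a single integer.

Answer: 5

Derivation:
Line 1: ['this', 'was', 'message', 'at'] (min_width=19, slack=5)
Line 2: ['coffee', 'train', 'why', 'who'] (min_width=20, slack=4)
Line 3: ['childhood', 'house', 'up'] (min_width=18, slack=6)
Line 4: ['festival', 'white', 'dinosaur'] (min_width=23, slack=1)
Line 5: ['blue'] (min_width=4, slack=20)
Total lines: 5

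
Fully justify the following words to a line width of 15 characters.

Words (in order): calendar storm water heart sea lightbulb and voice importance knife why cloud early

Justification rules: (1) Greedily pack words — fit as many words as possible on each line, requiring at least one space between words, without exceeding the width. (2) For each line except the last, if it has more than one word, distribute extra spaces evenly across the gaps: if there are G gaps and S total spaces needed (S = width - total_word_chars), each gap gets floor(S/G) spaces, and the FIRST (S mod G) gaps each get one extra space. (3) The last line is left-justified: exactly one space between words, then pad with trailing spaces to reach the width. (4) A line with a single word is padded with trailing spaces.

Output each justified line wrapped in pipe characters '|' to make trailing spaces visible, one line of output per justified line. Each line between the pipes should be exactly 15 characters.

Line 1: ['calendar', 'storm'] (min_width=14, slack=1)
Line 2: ['water', 'heart', 'sea'] (min_width=15, slack=0)
Line 3: ['lightbulb', 'and'] (min_width=13, slack=2)
Line 4: ['voice'] (min_width=5, slack=10)
Line 5: ['importance'] (min_width=10, slack=5)
Line 6: ['knife', 'why', 'cloud'] (min_width=15, slack=0)
Line 7: ['early'] (min_width=5, slack=10)

Answer: |calendar  storm|
|water heart sea|
|lightbulb   and|
|voice          |
|importance     |
|knife why cloud|
|early          |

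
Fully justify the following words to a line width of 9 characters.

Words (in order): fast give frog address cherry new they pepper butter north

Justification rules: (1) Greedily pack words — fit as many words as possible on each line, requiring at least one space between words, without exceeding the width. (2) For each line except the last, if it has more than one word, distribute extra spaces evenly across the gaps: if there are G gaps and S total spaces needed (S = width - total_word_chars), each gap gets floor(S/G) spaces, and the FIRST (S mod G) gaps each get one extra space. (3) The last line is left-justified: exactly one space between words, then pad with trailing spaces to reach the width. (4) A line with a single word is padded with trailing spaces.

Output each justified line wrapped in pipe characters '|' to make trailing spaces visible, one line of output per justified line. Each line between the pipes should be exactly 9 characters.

Line 1: ['fast', 'give'] (min_width=9, slack=0)
Line 2: ['frog'] (min_width=4, slack=5)
Line 3: ['address'] (min_width=7, slack=2)
Line 4: ['cherry'] (min_width=6, slack=3)
Line 5: ['new', 'they'] (min_width=8, slack=1)
Line 6: ['pepper'] (min_width=6, slack=3)
Line 7: ['butter'] (min_width=6, slack=3)
Line 8: ['north'] (min_width=5, slack=4)

Answer: |fast give|
|frog     |
|address  |
|cherry   |
|new  they|
|pepper   |
|butter   |
|north    |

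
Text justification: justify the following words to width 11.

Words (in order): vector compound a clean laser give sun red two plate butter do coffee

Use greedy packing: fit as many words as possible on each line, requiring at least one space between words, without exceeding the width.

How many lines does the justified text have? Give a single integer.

Line 1: ['vector'] (min_width=6, slack=5)
Line 2: ['compound', 'a'] (min_width=10, slack=1)
Line 3: ['clean', 'laser'] (min_width=11, slack=0)
Line 4: ['give', 'sun'] (min_width=8, slack=3)
Line 5: ['red', 'two'] (min_width=7, slack=4)
Line 6: ['plate'] (min_width=5, slack=6)
Line 7: ['butter', 'do'] (min_width=9, slack=2)
Line 8: ['coffee'] (min_width=6, slack=5)
Total lines: 8

Answer: 8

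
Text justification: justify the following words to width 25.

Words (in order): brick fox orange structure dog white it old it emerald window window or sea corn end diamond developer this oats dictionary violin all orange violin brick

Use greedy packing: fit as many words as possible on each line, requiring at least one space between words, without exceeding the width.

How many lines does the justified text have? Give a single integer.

Line 1: ['brick', 'fox', 'orange'] (min_width=16, slack=9)
Line 2: ['structure', 'dog', 'white', 'it'] (min_width=22, slack=3)
Line 3: ['old', 'it', 'emerald', 'window'] (min_width=21, slack=4)
Line 4: ['window', 'or', 'sea', 'corn', 'end'] (min_width=22, slack=3)
Line 5: ['diamond', 'developer', 'this'] (min_width=22, slack=3)
Line 6: ['oats', 'dictionary', 'violin'] (min_width=22, slack=3)
Line 7: ['all', 'orange', 'violin', 'brick'] (min_width=23, slack=2)
Total lines: 7

Answer: 7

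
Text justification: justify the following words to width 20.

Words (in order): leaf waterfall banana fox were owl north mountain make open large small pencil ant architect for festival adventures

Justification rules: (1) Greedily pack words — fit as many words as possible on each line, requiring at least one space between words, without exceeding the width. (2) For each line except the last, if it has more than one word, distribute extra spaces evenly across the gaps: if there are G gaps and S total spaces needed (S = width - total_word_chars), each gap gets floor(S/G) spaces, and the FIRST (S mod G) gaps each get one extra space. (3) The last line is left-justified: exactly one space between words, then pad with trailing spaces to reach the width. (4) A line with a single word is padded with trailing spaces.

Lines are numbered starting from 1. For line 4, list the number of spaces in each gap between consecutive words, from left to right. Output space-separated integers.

Line 1: ['leaf', 'waterfall'] (min_width=14, slack=6)
Line 2: ['banana', 'fox', 'were', 'owl'] (min_width=19, slack=1)
Line 3: ['north', 'mountain', 'make'] (min_width=19, slack=1)
Line 4: ['open', 'large', 'small'] (min_width=16, slack=4)
Line 5: ['pencil', 'ant', 'architect'] (min_width=20, slack=0)
Line 6: ['for', 'festival'] (min_width=12, slack=8)
Line 7: ['adventures'] (min_width=10, slack=10)

Answer: 3 3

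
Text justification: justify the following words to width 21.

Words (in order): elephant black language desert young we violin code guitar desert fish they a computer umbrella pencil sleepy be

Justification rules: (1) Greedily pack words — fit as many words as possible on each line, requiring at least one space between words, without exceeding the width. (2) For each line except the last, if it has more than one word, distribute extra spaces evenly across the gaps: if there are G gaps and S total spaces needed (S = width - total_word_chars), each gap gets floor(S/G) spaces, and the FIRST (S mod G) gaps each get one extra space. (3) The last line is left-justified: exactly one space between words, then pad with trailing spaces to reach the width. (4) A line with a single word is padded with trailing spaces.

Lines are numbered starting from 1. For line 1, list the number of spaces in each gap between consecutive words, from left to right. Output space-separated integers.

Line 1: ['elephant', 'black'] (min_width=14, slack=7)
Line 2: ['language', 'desert', 'young'] (min_width=21, slack=0)
Line 3: ['we', 'violin', 'code', 'guitar'] (min_width=21, slack=0)
Line 4: ['desert', 'fish', 'they', 'a'] (min_width=18, slack=3)
Line 5: ['computer', 'umbrella'] (min_width=17, slack=4)
Line 6: ['pencil', 'sleepy', 'be'] (min_width=16, slack=5)

Answer: 8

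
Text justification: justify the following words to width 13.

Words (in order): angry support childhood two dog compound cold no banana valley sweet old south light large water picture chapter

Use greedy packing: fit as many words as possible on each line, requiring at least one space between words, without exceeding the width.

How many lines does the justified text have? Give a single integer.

Answer: 10

Derivation:
Line 1: ['angry', 'support'] (min_width=13, slack=0)
Line 2: ['childhood', 'two'] (min_width=13, slack=0)
Line 3: ['dog', 'compound'] (min_width=12, slack=1)
Line 4: ['cold', 'no'] (min_width=7, slack=6)
Line 5: ['banana', 'valley'] (min_width=13, slack=0)
Line 6: ['sweet', 'old'] (min_width=9, slack=4)
Line 7: ['south', 'light'] (min_width=11, slack=2)
Line 8: ['large', 'water'] (min_width=11, slack=2)
Line 9: ['picture'] (min_width=7, slack=6)
Line 10: ['chapter'] (min_width=7, slack=6)
Total lines: 10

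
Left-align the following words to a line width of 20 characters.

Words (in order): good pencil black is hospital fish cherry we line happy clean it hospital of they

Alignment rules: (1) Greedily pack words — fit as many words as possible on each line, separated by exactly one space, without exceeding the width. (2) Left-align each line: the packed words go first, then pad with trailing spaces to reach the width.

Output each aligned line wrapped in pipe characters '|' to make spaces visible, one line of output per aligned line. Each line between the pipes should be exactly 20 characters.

Answer: |good pencil black is|
|hospital fish cherry|
|we line happy clean |
|it hospital of they |

Derivation:
Line 1: ['good', 'pencil', 'black', 'is'] (min_width=20, slack=0)
Line 2: ['hospital', 'fish', 'cherry'] (min_width=20, slack=0)
Line 3: ['we', 'line', 'happy', 'clean'] (min_width=19, slack=1)
Line 4: ['it', 'hospital', 'of', 'they'] (min_width=19, slack=1)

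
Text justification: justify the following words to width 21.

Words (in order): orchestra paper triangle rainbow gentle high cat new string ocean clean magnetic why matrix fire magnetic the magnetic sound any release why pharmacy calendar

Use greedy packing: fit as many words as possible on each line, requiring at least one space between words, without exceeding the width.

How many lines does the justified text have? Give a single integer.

Line 1: ['orchestra', 'paper'] (min_width=15, slack=6)
Line 2: ['triangle', 'rainbow'] (min_width=16, slack=5)
Line 3: ['gentle', 'high', 'cat', 'new'] (min_width=19, slack=2)
Line 4: ['string', 'ocean', 'clean'] (min_width=18, slack=3)
Line 5: ['magnetic', 'why', 'matrix'] (min_width=19, slack=2)
Line 6: ['fire', 'magnetic', 'the'] (min_width=17, slack=4)
Line 7: ['magnetic', 'sound', 'any'] (min_width=18, slack=3)
Line 8: ['release', 'why', 'pharmacy'] (min_width=20, slack=1)
Line 9: ['calendar'] (min_width=8, slack=13)
Total lines: 9

Answer: 9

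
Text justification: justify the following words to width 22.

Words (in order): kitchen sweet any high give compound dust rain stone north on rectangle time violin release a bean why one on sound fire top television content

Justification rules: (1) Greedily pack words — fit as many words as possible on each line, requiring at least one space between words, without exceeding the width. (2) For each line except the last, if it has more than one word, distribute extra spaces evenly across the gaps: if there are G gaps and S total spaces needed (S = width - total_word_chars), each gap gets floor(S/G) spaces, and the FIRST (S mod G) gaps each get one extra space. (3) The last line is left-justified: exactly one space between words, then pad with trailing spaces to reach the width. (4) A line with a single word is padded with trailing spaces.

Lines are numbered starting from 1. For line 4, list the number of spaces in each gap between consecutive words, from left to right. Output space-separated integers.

Answer: 2 1

Derivation:
Line 1: ['kitchen', 'sweet', 'any', 'high'] (min_width=22, slack=0)
Line 2: ['give', 'compound', 'dust'] (min_width=18, slack=4)
Line 3: ['rain', 'stone', 'north', 'on'] (min_width=19, slack=3)
Line 4: ['rectangle', 'time', 'violin'] (min_width=21, slack=1)
Line 5: ['release', 'a', 'bean', 'why', 'one'] (min_width=22, slack=0)
Line 6: ['on', 'sound', 'fire', 'top'] (min_width=17, slack=5)
Line 7: ['television', 'content'] (min_width=18, slack=4)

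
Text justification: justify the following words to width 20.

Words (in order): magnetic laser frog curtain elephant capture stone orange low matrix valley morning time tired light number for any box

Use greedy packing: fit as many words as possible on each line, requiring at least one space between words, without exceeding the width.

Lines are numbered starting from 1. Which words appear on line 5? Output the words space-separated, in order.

Line 1: ['magnetic', 'laser', 'frog'] (min_width=19, slack=1)
Line 2: ['curtain', 'elephant'] (min_width=16, slack=4)
Line 3: ['capture', 'stone', 'orange'] (min_width=20, slack=0)
Line 4: ['low', 'matrix', 'valley'] (min_width=17, slack=3)
Line 5: ['morning', 'time', 'tired'] (min_width=18, slack=2)
Line 6: ['light', 'number', 'for', 'any'] (min_width=20, slack=0)
Line 7: ['box'] (min_width=3, slack=17)

Answer: morning time tired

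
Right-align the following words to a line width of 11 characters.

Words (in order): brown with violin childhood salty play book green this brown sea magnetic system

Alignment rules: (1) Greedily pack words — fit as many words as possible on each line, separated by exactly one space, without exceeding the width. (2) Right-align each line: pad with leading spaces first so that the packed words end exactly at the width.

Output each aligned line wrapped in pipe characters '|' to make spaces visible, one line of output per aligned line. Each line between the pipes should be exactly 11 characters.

Answer: | brown with|
|     violin|
|  childhood|
| salty play|
| book green|
| this brown|
|        sea|
|   magnetic|
|     system|

Derivation:
Line 1: ['brown', 'with'] (min_width=10, slack=1)
Line 2: ['violin'] (min_width=6, slack=5)
Line 3: ['childhood'] (min_width=9, slack=2)
Line 4: ['salty', 'play'] (min_width=10, slack=1)
Line 5: ['book', 'green'] (min_width=10, slack=1)
Line 6: ['this', 'brown'] (min_width=10, slack=1)
Line 7: ['sea'] (min_width=3, slack=8)
Line 8: ['magnetic'] (min_width=8, slack=3)
Line 9: ['system'] (min_width=6, slack=5)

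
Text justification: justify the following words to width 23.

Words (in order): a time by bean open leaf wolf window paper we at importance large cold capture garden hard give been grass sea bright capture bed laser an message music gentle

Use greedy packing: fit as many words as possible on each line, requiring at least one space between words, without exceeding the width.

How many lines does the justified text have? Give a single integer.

Answer: 8

Derivation:
Line 1: ['a', 'time', 'by', 'bean', 'open'] (min_width=19, slack=4)
Line 2: ['leaf', 'wolf', 'window', 'paper'] (min_width=22, slack=1)
Line 3: ['we', 'at', 'importance', 'large'] (min_width=22, slack=1)
Line 4: ['cold', 'capture', 'garden'] (min_width=19, slack=4)
Line 5: ['hard', 'give', 'been', 'grass'] (min_width=20, slack=3)
Line 6: ['sea', 'bright', 'capture', 'bed'] (min_width=22, slack=1)
Line 7: ['laser', 'an', 'message', 'music'] (min_width=22, slack=1)
Line 8: ['gentle'] (min_width=6, slack=17)
Total lines: 8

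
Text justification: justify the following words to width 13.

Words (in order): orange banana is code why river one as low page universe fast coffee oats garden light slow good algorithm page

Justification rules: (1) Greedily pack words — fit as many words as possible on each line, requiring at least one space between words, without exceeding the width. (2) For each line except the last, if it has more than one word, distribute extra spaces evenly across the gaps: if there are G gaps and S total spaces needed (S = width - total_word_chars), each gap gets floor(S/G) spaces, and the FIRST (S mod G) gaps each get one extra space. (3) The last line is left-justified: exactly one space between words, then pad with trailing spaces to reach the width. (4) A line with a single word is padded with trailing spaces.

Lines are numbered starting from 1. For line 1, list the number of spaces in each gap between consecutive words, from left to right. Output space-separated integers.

Answer: 1

Derivation:
Line 1: ['orange', 'banana'] (min_width=13, slack=0)
Line 2: ['is', 'code', 'why'] (min_width=11, slack=2)
Line 3: ['river', 'one', 'as'] (min_width=12, slack=1)
Line 4: ['low', 'page'] (min_width=8, slack=5)
Line 5: ['universe', 'fast'] (min_width=13, slack=0)
Line 6: ['coffee', 'oats'] (min_width=11, slack=2)
Line 7: ['garden', 'light'] (min_width=12, slack=1)
Line 8: ['slow', 'good'] (min_width=9, slack=4)
Line 9: ['algorithm'] (min_width=9, slack=4)
Line 10: ['page'] (min_width=4, slack=9)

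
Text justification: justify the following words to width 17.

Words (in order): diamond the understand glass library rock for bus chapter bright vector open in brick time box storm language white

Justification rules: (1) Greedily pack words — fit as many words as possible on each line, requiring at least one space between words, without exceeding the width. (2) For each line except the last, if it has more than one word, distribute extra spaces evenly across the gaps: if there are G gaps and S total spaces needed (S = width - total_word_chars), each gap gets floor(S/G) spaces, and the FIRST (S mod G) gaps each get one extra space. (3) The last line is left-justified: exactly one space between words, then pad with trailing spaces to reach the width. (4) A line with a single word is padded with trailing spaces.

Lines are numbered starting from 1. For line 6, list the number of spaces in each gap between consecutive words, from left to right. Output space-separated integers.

Answer: 3 3

Derivation:
Line 1: ['diamond', 'the'] (min_width=11, slack=6)
Line 2: ['understand', 'glass'] (min_width=16, slack=1)
Line 3: ['library', 'rock', 'for'] (min_width=16, slack=1)
Line 4: ['bus', 'chapter'] (min_width=11, slack=6)
Line 5: ['bright', 'vector'] (min_width=13, slack=4)
Line 6: ['open', 'in', 'brick'] (min_width=13, slack=4)
Line 7: ['time', 'box', 'storm'] (min_width=14, slack=3)
Line 8: ['language', 'white'] (min_width=14, slack=3)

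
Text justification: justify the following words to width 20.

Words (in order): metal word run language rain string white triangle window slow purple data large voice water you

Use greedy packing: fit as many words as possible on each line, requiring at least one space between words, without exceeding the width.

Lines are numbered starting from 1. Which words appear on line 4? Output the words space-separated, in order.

Answer: window slow purple

Derivation:
Line 1: ['metal', 'word', 'run'] (min_width=14, slack=6)
Line 2: ['language', 'rain', 'string'] (min_width=20, slack=0)
Line 3: ['white', 'triangle'] (min_width=14, slack=6)
Line 4: ['window', 'slow', 'purple'] (min_width=18, slack=2)
Line 5: ['data', 'large', 'voice'] (min_width=16, slack=4)
Line 6: ['water', 'you'] (min_width=9, slack=11)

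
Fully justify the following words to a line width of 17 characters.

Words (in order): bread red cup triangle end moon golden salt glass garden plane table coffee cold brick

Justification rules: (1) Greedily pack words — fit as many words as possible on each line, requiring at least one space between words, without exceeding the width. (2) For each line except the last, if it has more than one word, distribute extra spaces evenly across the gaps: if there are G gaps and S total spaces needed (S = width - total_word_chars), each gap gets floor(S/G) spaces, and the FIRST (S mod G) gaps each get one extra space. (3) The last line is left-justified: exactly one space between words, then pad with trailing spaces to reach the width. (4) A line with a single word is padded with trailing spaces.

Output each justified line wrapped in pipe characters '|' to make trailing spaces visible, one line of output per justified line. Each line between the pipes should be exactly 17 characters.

Line 1: ['bread', 'red', 'cup'] (min_width=13, slack=4)
Line 2: ['triangle', 'end', 'moon'] (min_width=17, slack=0)
Line 3: ['golden', 'salt', 'glass'] (min_width=17, slack=0)
Line 4: ['garden', 'plane'] (min_width=12, slack=5)
Line 5: ['table', 'coffee', 'cold'] (min_width=17, slack=0)
Line 6: ['brick'] (min_width=5, slack=12)

Answer: |bread   red   cup|
|triangle end moon|
|golden salt glass|
|garden      plane|
|table coffee cold|
|brick            |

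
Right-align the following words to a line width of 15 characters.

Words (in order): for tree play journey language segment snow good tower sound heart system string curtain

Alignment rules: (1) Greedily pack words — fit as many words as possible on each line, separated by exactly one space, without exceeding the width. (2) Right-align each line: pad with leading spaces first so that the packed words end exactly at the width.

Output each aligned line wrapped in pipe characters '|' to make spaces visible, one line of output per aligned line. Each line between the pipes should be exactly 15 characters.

Line 1: ['for', 'tree', 'play'] (min_width=13, slack=2)
Line 2: ['journey'] (min_width=7, slack=8)
Line 3: ['language'] (min_width=8, slack=7)
Line 4: ['segment', 'snow'] (min_width=12, slack=3)
Line 5: ['good', 'tower'] (min_width=10, slack=5)
Line 6: ['sound', 'heart'] (min_width=11, slack=4)
Line 7: ['system', 'string'] (min_width=13, slack=2)
Line 8: ['curtain'] (min_width=7, slack=8)

Answer: |  for tree play|
|        journey|
|       language|
|   segment snow|
|     good tower|
|    sound heart|
|  system string|
|        curtain|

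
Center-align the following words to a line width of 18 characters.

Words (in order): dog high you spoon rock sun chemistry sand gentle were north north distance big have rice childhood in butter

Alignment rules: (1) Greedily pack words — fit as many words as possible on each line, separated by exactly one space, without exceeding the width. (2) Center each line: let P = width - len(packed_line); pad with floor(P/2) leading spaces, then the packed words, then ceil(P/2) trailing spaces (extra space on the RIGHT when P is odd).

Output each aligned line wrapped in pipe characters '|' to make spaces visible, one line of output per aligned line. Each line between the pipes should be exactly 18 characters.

Answer: |dog high you spoon|
|rock sun chemistry|
| sand gentle were |
|   north north    |
|distance big have |
|rice childhood in |
|      butter      |

Derivation:
Line 1: ['dog', 'high', 'you', 'spoon'] (min_width=18, slack=0)
Line 2: ['rock', 'sun', 'chemistry'] (min_width=18, slack=0)
Line 3: ['sand', 'gentle', 'were'] (min_width=16, slack=2)
Line 4: ['north', 'north'] (min_width=11, slack=7)
Line 5: ['distance', 'big', 'have'] (min_width=17, slack=1)
Line 6: ['rice', 'childhood', 'in'] (min_width=17, slack=1)
Line 7: ['butter'] (min_width=6, slack=12)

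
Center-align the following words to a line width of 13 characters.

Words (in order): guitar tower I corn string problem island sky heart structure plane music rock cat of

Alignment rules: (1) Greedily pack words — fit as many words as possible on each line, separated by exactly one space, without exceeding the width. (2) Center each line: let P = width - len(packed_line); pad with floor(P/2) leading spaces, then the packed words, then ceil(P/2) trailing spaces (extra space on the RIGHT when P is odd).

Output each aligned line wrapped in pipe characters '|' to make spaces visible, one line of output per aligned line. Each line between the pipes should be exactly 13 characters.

Answer: |guitar tower |
|I corn string|
|   problem   |
| island sky  |
|    heart    |
|  structure  |
| plane music |
| rock cat of |

Derivation:
Line 1: ['guitar', 'tower'] (min_width=12, slack=1)
Line 2: ['I', 'corn', 'string'] (min_width=13, slack=0)
Line 3: ['problem'] (min_width=7, slack=6)
Line 4: ['island', 'sky'] (min_width=10, slack=3)
Line 5: ['heart'] (min_width=5, slack=8)
Line 6: ['structure'] (min_width=9, slack=4)
Line 7: ['plane', 'music'] (min_width=11, slack=2)
Line 8: ['rock', 'cat', 'of'] (min_width=11, slack=2)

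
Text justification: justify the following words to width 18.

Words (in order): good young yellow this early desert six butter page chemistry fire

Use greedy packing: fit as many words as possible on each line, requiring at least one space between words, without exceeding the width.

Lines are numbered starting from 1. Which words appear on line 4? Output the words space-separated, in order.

Answer: chemistry fire

Derivation:
Line 1: ['good', 'young', 'yellow'] (min_width=17, slack=1)
Line 2: ['this', 'early', 'desert'] (min_width=17, slack=1)
Line 3: ['six', 'butter', 'page'] (min_width=15, slack=3)
Line 4: ['chemistry', 'fire'] (min_width=14, slack=4)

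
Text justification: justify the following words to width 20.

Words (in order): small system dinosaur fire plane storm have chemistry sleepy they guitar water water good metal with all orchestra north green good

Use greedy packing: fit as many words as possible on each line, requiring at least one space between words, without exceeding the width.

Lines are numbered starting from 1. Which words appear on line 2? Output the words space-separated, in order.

Answer: dinosaur fire plane

Derivation:
Line 1: ['small', 'system'] (min_width=12, slack=8)
Line 2: ['dinosaur', 'fire', 'plane'] (min_width=19, slack=1)
Line 3: ['storm', 'have', 'chemistry'] (min_width=20, slack=0)
Line 4: ['sleepy', 'they', 'guitar'] (min_width=18, slack=2)
Line 5: ['water', 'water', 'good'] (min_width=16, slack=4)
Line 6: ['metal', 'with', 'all'] (min_width=14, slack=6)
Line 7: ['orchestra', 'north'] (min_width=15, slack=5)
Line 8: ['green', 'good'] (min_width=10, slack=10)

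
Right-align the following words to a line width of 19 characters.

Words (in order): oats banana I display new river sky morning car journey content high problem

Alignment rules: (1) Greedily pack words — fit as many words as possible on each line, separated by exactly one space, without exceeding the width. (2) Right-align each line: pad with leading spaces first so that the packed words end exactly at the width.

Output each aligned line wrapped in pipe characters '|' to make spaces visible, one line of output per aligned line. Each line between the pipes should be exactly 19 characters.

Answer: |      oats banana I|
|  display new river|
|    sky morning car|
|    journey content|
|       high problem|

Derivation:
Line 1: ['oats', 'banana', 'I'] (min_width=13, slack=6)
Line 2: ['display', 'new', 'river'] (min_width=17, slack=2)
Line 3: ['sky', 'morning', 'car'] (min_width=15, slack=4)
Line 4: ['journey', 'content'] (min_width=15, slack=4)
Line 5: ['high', 'problem'] (min_width=12, slack=7)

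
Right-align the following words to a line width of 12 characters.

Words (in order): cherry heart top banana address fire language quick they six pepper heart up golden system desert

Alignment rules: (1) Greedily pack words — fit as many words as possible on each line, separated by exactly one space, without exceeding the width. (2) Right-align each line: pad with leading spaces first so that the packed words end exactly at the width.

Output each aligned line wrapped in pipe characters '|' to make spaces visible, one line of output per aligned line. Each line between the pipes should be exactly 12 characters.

Answer: |cherry heart|
|  top banana|
|address fire|
|    language|
|  quick they|
|  six pepper|
|    heart up|
|      golden|
|      system|
|      desert|

Derivation:
Line 1: ['cherry', 'heart'] (min_width=12, slack=0)
Line 2: ['top', 'banana'] (min_width=10, slack=2)
Line 3: ['address', 'fire'] (min_width=12, slack=0)
Line 4: ['language'] (min_width=8, slack=4)
Line 5: ['quick', 'they'] (min_width=10, slack=2)
Line 6: ['six', 'pepper'] (min_width=10, slack=2)
Line 7: ['heart', 'up'] (min_width=8, slack=4)
Line 8: ['golden'] (min_width=6, slack=6)
Line 9: ['system'] (min_width=6, slack=6)
Line 10: ['desert'] (min_width=6, slack=6)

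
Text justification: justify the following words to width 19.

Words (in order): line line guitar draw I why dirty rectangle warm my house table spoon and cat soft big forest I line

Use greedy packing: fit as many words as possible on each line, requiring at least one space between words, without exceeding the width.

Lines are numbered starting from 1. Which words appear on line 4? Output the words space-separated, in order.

Line 1: ['line', 'line', 'guitar'] (min_width=16, slack=3)
Line 2: ['draw', 'I', 'why', 'dirty'] (min_width=16, slack=3)
Line 3: ['rectangle', 'warm', 'my'] (min_width=17, slack=2)
Line 4: ['house', 'table', 'spoon'] (min_width=17, slack=2)
Line 5: ['and', 'cat', 'soft', 'big'] (min_width=16, slack=3)
Line 6: ['forest', 'I', 'line'] (min_width=13, slack=6)

Answer: house table spoon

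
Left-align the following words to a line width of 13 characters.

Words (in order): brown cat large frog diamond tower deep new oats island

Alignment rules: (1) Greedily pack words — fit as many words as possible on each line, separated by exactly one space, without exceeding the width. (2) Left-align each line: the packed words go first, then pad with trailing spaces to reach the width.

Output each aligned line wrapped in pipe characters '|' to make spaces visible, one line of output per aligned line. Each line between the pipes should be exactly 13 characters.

Line 1: ['brown', 'cat'] (min_width=9, slack=4)
Line 2: ['large', 'frog'] (min_width=10, slack=3)
Line 3: ['diamond', 'tower'] (min_width=13, slack=0)
Line 4: ['deep', 'new', 'oats'] (min_width=13, slack=0)
Line 5: ['island'] (min_width=6, slack=7)

Answer: |brown cat    |
|large frog   |
|diamond tower|
|deep new oats|
|island       |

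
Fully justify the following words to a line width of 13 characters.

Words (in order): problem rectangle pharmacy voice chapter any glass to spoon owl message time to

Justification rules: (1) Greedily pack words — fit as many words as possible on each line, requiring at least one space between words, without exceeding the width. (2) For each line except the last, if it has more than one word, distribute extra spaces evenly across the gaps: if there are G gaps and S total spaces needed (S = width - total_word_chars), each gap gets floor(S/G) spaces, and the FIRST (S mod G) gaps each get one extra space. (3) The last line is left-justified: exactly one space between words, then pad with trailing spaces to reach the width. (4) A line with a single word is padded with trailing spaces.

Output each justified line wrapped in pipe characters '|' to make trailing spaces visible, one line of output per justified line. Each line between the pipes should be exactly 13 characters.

Line 1: ['problem'] (min_width=7, slack=6)
Line 2: ['rectangle'] (min_width=9, slack=4)
Line 3: ['pharmacy'] (min_width=8, slack=5)
Line 4: ['voice', 'chapter'] (min_width=13, slack=0)
Line 5: ['any', 'glass', 'to'] (min_width=12, slack=1)
Line 6: ['spoon', 'owl'] (min_width=9, slack=4)
Line 7: ['message', 'time'] (min_width=12, slack=1)
Line 8: ['to'] (min_width=2, slack=11)

Answer: |problem      |
|rectangle    |
|pharmacy     |
|voice chapter|
|any  glass to|
|spoon     owl|
|message  time|
|to           |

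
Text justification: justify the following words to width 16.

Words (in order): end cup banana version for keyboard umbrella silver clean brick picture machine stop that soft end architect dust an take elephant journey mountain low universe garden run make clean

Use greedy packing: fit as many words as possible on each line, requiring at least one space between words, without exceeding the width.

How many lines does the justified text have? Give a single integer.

Answer: 13

Derivation:
Line 1: ['end', 'cup', 'banana'] (min_width=14, slack=2)
Line 2: ['version', 'for'] (min_width=11, slack=5)
Line 3: ['keyboard'] (min_width=8, slack=8)
Line 4: ['umbrella', 'silver'] (min_width=15, slack=1)
Line 5: ['clean', 'brick'] (min_width=11, slack=5)
Line 6: ['picture', 'machine'] (min_width=15, slack=1)
Line 7: ['stop', 'that', 'soft'] (min_width=14, slack=2)
Line 8: ['end', 'architect'] (min_width=13, slack=3)
Line 9: ['dust', 'an', 'take'] (min_width=12, slack=4)
Line 10: ['elephant', 'journey'] (min_width=16, slack=0)
Line 11: ['mountain', 'low'] (min_width=12, slack=4)
Line 12: ['universe', 'garden'] (min_width=15, slack=1)
Line 13: ['run', 'make', 'clean'] (min_width=14, slack=2)
Total lines: 13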